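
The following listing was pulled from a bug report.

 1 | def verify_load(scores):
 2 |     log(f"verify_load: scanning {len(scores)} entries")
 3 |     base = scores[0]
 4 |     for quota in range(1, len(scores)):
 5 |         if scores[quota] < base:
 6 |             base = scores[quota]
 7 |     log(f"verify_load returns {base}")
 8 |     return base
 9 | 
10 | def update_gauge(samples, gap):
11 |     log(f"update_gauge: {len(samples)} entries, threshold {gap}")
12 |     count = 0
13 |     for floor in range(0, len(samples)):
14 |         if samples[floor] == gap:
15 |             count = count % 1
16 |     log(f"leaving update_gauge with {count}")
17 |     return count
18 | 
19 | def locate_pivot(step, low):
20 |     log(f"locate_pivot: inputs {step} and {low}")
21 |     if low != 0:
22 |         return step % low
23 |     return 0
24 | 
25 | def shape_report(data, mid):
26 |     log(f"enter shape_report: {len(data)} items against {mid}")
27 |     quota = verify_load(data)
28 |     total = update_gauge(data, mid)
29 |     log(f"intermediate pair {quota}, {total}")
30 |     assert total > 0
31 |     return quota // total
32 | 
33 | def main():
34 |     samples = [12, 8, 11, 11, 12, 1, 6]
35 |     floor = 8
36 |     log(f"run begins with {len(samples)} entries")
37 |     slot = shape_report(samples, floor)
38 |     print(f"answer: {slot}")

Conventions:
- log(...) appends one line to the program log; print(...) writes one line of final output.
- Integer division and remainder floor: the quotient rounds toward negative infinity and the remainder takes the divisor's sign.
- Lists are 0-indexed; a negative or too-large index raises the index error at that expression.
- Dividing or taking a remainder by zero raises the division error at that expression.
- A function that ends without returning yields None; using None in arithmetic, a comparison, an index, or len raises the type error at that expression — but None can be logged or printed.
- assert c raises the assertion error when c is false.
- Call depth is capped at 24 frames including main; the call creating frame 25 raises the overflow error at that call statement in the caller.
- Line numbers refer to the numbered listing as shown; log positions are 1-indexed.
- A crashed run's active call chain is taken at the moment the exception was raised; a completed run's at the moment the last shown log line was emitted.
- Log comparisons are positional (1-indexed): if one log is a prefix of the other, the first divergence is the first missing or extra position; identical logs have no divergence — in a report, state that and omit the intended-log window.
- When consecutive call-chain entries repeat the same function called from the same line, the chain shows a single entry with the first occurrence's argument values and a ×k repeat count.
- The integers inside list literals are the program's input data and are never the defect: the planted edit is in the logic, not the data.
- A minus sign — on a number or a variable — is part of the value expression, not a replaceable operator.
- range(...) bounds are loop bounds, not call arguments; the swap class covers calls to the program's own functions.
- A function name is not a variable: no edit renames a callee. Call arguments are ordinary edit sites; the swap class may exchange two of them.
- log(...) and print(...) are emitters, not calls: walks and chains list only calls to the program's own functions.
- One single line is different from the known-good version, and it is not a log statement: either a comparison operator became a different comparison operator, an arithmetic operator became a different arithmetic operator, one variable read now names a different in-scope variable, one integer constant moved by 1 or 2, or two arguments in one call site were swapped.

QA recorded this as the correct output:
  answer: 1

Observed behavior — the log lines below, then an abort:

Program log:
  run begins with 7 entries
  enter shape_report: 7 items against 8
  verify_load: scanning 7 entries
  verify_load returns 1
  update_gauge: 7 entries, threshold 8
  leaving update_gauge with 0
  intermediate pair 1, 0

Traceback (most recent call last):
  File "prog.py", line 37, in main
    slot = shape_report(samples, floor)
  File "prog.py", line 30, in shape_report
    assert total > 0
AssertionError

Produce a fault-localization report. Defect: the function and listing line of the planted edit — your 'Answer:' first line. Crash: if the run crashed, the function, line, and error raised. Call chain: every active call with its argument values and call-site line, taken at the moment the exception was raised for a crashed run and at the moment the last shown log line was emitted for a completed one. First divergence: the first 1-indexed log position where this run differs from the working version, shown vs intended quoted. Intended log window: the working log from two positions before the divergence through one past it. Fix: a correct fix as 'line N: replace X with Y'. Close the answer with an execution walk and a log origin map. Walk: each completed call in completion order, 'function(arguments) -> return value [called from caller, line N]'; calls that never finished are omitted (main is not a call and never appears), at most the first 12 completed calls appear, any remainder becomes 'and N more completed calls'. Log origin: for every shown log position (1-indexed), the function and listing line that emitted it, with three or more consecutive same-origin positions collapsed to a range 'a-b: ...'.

Answer: the defect is in update_gauge at line 15.
Core observation: The log first diverges at position 6: the faulty run prints 'leaving update_gauge with 0' where the working version prints 'leaving update_gauge with 1'.
Crash: shape_report, line 30, AssertionError.
Call chain: main -> shape_report([12, 8, 11, 11, 12, 1, 6], 8) (called at line 37).
First divergence: position 6 — shown 'leaving update_gauge with 0', intended 'leaving update_gauge with 1'.
Intended log window:
  4: verify_load returns 1
  5: update_gauge: 7 entries, threshold 8
  6: leaving update_gauge with 1
  7: intermediate pair 1, 1
Execution walk:
  verify_load([12, 8, 11, 11, 12, 1, 6]) -> 1  [called from shape_report, line 27]
  update_gauge([12, 8, 11, 11, 12, 1, 6], 8) -> 0  [called from shape_report, line 28]
Log line origins:
  1: logged in main at line 36
  2: logged in shape_report at line 26
  3: logged in verify_load at line 2
  4: logged in verify_load at line 7
  5: logged in update_gauge at line 11
  6: logged in update_gauge at line 16
  7: logged in shape_report at line 29
A correct fix: line 15: replace `%` with `+`.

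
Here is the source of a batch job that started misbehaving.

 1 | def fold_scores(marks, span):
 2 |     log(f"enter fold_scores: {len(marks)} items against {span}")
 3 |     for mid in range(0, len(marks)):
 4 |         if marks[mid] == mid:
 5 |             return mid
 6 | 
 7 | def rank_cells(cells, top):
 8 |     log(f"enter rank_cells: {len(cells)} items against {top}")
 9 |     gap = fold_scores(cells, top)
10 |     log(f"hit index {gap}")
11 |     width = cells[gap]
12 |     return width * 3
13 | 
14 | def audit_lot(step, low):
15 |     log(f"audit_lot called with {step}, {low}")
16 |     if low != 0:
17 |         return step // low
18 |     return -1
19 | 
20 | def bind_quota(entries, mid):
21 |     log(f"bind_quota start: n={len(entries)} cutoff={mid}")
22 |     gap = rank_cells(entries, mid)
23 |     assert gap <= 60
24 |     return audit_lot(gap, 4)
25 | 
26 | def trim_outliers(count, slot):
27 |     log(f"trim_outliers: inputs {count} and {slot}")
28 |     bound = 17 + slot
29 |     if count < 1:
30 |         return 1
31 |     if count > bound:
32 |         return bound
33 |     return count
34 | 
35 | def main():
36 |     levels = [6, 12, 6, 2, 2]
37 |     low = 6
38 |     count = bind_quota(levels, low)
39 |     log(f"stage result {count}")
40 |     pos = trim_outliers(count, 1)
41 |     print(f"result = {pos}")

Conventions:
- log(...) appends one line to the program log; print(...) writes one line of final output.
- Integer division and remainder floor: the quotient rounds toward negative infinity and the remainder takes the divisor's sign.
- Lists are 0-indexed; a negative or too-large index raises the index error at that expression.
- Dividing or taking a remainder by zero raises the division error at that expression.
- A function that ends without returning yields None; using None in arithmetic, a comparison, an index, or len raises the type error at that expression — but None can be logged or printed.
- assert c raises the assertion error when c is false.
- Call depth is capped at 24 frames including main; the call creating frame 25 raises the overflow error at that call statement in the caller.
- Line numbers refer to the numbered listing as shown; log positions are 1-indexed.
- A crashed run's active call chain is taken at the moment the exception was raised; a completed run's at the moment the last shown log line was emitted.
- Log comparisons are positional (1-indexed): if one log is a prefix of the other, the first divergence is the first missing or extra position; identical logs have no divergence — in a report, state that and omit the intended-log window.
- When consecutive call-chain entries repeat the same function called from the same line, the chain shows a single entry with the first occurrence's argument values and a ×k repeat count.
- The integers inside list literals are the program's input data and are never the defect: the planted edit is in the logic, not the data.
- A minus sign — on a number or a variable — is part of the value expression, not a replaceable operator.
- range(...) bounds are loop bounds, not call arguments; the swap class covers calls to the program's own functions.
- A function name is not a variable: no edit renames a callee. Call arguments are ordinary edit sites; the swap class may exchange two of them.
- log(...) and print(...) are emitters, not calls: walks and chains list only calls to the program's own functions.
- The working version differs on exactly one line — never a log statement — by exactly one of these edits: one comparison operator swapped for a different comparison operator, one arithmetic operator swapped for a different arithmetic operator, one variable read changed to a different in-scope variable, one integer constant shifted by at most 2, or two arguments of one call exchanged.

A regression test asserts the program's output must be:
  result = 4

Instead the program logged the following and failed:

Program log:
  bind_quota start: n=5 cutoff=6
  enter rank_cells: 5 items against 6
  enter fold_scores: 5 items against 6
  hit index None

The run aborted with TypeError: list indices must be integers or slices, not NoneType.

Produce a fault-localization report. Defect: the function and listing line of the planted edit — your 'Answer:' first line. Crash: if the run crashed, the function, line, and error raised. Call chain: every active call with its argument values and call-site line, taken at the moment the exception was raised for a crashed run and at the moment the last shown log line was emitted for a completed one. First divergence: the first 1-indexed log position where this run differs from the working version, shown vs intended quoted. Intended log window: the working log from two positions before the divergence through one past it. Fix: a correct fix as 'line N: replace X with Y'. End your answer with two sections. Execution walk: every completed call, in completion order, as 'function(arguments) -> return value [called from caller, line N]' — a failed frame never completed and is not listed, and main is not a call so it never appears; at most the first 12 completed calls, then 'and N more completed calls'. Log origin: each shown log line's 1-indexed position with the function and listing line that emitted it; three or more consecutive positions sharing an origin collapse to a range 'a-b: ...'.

Answer: the defect is in fold_scores at line 4.
The tell: Everything matches until log position 4, which reads 'hit index None' in place of 'hit index 0'.
Crash: rank_cells, line 11, TypeError.
Call chain: main -> bind_quota([6, 12, 6, 2, 2], 6) (called at line 38) -> rank_cells([6, 12, 6, 2, 2], 6) (called at line 22).
First divergence: position 4; shown 'hit index None' vs intended 'hit index 0'.
Intended log window:
  2: enter rank_cells: 5 items against 6
  3: enter fold_scores: 5 items against 6
  4: hit index 0
  5: audit_lot called with 18, 4
Execution walk:
  fold_scores([6, 12, 6, 2, 2], 6) -> None  [called from rank_cells, line 9]
Origin of each log line:
  1 — bind_quota, line 21
  2 — rank_cells, line 8
  3 — fold_scores, line 2
  4 — rank_cells, line 10
A correct fix: line 4: replace `marks[mid] == mid` with `marks[mid] == span`.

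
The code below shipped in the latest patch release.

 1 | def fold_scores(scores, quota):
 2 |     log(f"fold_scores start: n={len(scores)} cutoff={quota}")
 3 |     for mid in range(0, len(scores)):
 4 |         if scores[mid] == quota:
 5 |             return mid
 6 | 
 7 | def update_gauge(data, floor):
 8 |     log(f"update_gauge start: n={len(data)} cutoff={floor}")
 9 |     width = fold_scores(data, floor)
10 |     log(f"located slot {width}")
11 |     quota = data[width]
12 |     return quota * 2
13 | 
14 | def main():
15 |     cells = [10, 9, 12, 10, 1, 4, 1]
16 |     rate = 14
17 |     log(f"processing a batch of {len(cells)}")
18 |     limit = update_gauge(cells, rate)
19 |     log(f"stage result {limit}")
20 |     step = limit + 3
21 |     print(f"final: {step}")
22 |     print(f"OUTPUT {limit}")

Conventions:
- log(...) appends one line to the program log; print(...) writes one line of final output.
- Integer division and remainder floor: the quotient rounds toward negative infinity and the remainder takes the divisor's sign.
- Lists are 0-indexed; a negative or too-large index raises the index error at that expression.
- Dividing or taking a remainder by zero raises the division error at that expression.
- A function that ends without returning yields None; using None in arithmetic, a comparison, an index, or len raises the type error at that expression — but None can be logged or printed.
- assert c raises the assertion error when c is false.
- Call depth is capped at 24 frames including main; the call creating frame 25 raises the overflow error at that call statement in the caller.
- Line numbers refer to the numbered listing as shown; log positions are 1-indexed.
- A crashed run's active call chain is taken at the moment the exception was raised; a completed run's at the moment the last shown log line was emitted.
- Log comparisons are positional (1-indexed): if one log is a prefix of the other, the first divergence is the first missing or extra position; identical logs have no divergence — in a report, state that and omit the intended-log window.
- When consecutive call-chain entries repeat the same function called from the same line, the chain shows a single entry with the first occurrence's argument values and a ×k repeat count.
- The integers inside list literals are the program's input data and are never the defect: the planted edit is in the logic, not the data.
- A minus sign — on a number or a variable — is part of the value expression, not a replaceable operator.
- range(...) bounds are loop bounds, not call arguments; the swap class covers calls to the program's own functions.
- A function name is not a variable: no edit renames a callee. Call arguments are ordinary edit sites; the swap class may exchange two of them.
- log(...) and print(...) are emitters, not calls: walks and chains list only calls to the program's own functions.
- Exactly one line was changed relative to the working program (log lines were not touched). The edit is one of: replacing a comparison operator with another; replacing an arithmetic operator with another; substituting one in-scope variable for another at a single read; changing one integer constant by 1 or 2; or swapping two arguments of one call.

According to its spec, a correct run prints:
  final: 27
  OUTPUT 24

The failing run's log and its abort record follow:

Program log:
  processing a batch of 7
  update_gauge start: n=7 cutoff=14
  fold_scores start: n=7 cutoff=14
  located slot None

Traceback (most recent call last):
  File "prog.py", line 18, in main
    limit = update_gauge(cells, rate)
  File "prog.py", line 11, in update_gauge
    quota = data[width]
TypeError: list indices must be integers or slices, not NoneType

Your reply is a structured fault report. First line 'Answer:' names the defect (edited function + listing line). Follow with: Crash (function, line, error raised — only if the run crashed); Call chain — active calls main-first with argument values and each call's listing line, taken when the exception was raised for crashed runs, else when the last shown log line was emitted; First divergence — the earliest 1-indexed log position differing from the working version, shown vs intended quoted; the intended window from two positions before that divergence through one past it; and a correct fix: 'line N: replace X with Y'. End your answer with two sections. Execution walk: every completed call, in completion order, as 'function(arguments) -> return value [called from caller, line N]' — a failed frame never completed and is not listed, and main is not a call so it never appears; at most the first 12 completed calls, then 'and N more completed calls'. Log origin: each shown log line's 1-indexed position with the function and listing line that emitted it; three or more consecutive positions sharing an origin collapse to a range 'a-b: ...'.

Answer: the defect is in main at line 16.
Key observation: The log first diverges at position 2: the faulty run prints 'update_gauge start: n=7 cutoff=14' where the working version prints 'update_gauge start: n=7 cutoff=12'.
Crash: update_gauge, line 11, TypeError.
Call chain: main -> update_gauge([10, 9, 12, 10, 1, 4, 1], 14) (called at line 18).
First divergence: at position 2 the run shows 'update_gauge start: n=7 cutoff=14' where the working version logs 'update_gauge start: n=7 cutoff=12'.
Intended log window:
  1: processing a batch of 7
  2: update_gauge start: n=7 cutoff=12
  3: fold_scores start: n=7 cutoff=12
Execution walk:
  fold_scores([10, 9, 12, 10, 1, 4, 1], 14) -> None  [called from update_gauge, line 9]
Origin of each log line:
  1: from main, line 17
  2: from update_gauge, line 8
  3: from fold_scores, line 2
  4: from update_gauge, line 10
A correct fix: line 16: replace `14` with `12`.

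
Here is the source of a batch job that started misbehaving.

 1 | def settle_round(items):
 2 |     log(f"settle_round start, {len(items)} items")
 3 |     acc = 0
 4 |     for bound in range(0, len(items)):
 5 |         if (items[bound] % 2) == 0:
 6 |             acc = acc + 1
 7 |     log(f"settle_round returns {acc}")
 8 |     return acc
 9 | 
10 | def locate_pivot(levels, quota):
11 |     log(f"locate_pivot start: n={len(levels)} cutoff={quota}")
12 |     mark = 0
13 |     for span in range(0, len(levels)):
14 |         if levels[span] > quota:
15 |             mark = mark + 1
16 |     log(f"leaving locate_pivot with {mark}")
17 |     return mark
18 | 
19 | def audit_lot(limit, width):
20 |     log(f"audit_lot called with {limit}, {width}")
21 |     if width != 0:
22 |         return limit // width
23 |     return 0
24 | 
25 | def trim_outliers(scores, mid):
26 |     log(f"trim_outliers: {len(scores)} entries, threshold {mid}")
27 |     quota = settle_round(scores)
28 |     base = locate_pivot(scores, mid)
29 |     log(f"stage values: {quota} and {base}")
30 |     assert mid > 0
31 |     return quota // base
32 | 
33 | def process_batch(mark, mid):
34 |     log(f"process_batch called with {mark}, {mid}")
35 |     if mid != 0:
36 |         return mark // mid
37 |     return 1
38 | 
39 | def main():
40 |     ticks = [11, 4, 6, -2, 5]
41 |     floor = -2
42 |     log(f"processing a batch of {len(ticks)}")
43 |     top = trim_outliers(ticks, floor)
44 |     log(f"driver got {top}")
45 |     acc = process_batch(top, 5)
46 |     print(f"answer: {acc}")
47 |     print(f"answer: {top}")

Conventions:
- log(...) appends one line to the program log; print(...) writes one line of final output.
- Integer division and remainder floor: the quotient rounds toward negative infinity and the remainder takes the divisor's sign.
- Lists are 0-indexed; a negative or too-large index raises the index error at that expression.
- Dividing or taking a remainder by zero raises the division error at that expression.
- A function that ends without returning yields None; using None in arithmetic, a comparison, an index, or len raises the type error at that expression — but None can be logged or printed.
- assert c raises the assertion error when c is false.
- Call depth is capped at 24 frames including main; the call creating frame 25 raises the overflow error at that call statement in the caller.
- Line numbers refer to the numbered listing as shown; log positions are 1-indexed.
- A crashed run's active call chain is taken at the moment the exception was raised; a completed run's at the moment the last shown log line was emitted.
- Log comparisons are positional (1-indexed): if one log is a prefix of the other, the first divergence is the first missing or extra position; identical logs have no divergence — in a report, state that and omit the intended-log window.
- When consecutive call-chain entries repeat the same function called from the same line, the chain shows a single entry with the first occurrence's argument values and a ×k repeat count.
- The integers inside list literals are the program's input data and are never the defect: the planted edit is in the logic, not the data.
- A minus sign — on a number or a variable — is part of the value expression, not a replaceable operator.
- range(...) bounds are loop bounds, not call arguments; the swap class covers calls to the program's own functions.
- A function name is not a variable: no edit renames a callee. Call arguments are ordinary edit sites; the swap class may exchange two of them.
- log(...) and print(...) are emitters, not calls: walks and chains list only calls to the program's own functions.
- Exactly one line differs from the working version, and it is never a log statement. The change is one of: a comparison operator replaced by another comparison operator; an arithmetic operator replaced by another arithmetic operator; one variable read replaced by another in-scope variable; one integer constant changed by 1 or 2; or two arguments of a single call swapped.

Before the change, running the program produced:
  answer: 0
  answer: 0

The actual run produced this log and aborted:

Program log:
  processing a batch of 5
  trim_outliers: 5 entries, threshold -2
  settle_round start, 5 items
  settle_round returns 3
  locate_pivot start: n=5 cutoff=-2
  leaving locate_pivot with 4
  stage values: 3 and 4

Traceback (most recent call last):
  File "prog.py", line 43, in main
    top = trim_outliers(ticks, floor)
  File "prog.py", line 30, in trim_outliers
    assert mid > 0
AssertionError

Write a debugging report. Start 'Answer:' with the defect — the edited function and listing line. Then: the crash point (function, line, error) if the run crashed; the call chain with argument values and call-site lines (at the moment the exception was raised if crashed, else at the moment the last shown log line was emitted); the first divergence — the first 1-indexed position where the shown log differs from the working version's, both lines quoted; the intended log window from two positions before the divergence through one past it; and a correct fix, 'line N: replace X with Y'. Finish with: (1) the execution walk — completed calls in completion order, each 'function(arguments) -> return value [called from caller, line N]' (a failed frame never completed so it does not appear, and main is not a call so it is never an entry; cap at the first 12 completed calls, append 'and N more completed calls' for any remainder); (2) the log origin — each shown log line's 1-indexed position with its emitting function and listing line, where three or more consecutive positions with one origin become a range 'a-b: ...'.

Answer: the defect is in trim_outliers at line 30.
Key fact: The log ends early — 7 lines, where the working version next logs 'driver got 0'.
Crash: trim_outliers, line 30, AssertionError.
Call chain: main -> trim_outliers([11, 4, 6, -2, 5], -2) (called at line 43).
First divergence: position 8; the shown log stops at 7 lines while the working version next logs 'driver got 0'.
Intended log window:
  6: leaving locate_pivot with 4
  7: stage values: 3 and 4
  8: driver got 0
  9: process_batch called with 0, 5
Execution walk:
  settle_round([11, 4, 6, -2, 5]) -> 3  [called from trim_outliers, line 27]
  locate_pivot([11, 4, 6, -2, 5], -2) -> 4  [called from trim_outliers, line 28]
Log origin:
  1: emitted by main (line 42)
  2: emitted by trim_outliers (line 26)
  3: emitted by settle_round (line 2)
  4: emitted by settle_round (line 7)
  5: emitted by locate_pivot (line 11)
  6: emitted by locate_pivot (line 16)
  7: emitted by trim_outliers (line 29)
A correct fix: line 30: replace `mid` with `base`.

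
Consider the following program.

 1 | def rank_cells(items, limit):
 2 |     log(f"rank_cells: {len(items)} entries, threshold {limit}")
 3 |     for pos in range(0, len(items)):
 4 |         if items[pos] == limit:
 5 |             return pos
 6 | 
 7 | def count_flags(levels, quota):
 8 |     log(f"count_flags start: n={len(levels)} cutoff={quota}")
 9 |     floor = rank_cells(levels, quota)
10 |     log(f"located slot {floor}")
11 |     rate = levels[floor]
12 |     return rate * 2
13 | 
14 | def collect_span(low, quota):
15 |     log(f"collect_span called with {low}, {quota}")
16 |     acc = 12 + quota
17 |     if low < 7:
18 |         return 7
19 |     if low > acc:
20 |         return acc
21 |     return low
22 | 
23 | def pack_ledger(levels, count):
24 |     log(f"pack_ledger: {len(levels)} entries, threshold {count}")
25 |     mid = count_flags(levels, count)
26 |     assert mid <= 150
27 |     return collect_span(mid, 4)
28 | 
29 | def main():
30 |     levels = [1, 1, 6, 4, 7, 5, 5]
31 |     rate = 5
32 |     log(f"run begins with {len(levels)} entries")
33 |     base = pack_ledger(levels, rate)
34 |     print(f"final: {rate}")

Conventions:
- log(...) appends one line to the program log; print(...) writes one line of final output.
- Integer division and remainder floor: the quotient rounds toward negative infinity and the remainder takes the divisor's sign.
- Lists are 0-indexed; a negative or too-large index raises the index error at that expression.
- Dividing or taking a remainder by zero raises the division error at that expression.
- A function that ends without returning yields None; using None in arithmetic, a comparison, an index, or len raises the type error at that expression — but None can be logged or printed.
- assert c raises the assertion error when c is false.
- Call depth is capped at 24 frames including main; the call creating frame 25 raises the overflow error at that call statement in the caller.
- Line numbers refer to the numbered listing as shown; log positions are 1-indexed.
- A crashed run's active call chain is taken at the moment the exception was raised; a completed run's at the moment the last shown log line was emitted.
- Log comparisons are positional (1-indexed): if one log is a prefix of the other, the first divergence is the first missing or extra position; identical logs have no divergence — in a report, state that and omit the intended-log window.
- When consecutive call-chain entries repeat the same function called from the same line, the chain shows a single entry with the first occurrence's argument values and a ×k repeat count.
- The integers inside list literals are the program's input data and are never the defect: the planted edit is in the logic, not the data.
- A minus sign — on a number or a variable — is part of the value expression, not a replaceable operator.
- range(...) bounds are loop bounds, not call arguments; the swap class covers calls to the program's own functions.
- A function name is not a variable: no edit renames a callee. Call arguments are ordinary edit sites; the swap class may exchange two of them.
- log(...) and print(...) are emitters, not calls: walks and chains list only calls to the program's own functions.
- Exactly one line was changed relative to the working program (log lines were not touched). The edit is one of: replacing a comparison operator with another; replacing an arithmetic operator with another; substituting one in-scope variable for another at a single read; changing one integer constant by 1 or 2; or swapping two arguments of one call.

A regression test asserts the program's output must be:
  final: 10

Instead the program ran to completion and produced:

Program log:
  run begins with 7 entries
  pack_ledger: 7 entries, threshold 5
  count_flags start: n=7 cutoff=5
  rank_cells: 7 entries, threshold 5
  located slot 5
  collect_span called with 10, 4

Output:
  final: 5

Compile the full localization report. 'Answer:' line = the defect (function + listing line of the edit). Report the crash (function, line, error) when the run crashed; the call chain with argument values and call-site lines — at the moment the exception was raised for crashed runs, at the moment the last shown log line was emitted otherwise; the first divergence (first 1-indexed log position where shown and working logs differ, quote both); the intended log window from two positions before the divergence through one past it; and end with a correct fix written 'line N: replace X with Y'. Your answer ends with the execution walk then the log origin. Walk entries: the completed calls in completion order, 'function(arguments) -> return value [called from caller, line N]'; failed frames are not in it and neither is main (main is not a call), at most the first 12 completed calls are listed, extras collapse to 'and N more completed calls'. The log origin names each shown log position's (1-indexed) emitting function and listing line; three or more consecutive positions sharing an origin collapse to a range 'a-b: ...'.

Answer: the defect is in main at line 34.
Key observation: Log streams are identical — the defect surfaces only in the printed output.
Call chain: main -> pack_ledger([1, 1, 6, 4, 7, 5, 5], 5) (called at line 33) -> collect_span(10, 4) (called at line 27).
First divergence: none (the log streams are identical).
Execution walk:
  rank_cells([1, 1, 6, 4, 7, 5, 5], 5) -> 5  [called from count_flags, line 9]
  count_flags([1, 1, 6, 4, 7, 5, 5], 5) -> 10  [called from pack_ledger, line 25]
  collect_span(10, 4) -> 10  [called from pack_ledger, line 27]
  pack_ledger([1, 1, 6, 4, 7, 5, 5], 5) -> 10  [called from main, line 33]
Log origin:
  1: from main, line 32
  2: from pack_ledger, line 24
  3: from count_flags, line 8
  4: from rank_cells, line 2
  5: from count_flags, line 10
  6: from collect_span, line 15
A correct fix: line 34: replace `rate` with `base`.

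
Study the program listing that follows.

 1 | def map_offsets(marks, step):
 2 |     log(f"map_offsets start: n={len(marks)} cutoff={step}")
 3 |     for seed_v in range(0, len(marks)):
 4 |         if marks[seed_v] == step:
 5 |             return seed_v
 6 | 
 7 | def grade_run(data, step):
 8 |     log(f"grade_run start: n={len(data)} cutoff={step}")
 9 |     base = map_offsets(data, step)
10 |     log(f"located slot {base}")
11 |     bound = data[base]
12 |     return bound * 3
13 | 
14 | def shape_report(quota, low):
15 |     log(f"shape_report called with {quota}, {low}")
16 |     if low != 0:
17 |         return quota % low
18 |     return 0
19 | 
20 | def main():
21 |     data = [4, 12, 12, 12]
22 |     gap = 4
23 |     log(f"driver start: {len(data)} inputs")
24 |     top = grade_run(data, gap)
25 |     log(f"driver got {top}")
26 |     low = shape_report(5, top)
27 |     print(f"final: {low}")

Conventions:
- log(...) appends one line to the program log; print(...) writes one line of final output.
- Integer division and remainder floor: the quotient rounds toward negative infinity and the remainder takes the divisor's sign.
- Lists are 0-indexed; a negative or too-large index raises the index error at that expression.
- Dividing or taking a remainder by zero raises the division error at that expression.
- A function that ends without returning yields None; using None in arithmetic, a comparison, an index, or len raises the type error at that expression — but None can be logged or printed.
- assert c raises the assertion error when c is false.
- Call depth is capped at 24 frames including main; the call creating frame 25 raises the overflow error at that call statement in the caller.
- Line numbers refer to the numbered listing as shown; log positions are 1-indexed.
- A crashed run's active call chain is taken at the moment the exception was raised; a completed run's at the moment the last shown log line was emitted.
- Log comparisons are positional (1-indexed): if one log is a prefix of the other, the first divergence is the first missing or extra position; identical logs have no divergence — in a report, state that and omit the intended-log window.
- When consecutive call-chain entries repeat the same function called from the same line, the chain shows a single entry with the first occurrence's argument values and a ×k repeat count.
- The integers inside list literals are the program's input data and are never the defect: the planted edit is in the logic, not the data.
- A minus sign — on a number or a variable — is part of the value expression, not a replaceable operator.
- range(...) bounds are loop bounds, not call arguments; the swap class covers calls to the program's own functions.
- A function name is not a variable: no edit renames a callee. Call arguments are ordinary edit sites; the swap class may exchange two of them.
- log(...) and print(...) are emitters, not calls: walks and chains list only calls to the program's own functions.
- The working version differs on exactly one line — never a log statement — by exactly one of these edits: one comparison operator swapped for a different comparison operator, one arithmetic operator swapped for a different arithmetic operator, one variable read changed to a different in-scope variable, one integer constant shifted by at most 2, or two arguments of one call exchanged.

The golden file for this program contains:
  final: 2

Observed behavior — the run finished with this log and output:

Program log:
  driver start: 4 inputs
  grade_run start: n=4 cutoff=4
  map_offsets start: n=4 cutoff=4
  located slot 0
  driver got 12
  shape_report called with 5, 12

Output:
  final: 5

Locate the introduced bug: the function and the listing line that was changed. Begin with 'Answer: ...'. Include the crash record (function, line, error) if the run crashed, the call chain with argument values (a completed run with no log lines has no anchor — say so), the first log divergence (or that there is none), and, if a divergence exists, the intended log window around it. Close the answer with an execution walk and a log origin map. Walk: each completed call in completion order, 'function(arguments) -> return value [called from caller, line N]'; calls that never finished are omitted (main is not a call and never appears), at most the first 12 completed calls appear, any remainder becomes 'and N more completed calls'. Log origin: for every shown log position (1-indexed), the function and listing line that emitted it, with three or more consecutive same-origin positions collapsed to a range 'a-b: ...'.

Answer: the defect is in main at line 26.
Key fact: The log first diverges at position 6: the faulty run prints 'shape_report called with 5, 12' where the working version prints 'shape_report called with 12, 5'.
Call chain: main -> shape_report(5, 12) (called at line 26).
First divergence: position 6; shown 'shape_report called with 5, 12' vs intended 'shape_report called with 12, 5'.
Intended log window:
  4: located slot 0
  5: driver got 12
  6: shape_report called with 12, 5
Execution walk:
  map_offsets([4, 12, 12, 12], 4) -> 0  [called from grade_run, line 9]
  grade_run([4, 12, 12, 12], 4) -> 12  [called from main, line 24]
  shape_report(5, 12) -> 5  [called from main, line 26]
Log origin:
  1: emitted by main (line 23)
  2: emitted by grade_run (line 8)
  3: emitted by map_offsets (line 2)
  4: emitted by grade_run (line 10)
  5: emitted by main (line 25)
  6: emitted by shape_report (line 15)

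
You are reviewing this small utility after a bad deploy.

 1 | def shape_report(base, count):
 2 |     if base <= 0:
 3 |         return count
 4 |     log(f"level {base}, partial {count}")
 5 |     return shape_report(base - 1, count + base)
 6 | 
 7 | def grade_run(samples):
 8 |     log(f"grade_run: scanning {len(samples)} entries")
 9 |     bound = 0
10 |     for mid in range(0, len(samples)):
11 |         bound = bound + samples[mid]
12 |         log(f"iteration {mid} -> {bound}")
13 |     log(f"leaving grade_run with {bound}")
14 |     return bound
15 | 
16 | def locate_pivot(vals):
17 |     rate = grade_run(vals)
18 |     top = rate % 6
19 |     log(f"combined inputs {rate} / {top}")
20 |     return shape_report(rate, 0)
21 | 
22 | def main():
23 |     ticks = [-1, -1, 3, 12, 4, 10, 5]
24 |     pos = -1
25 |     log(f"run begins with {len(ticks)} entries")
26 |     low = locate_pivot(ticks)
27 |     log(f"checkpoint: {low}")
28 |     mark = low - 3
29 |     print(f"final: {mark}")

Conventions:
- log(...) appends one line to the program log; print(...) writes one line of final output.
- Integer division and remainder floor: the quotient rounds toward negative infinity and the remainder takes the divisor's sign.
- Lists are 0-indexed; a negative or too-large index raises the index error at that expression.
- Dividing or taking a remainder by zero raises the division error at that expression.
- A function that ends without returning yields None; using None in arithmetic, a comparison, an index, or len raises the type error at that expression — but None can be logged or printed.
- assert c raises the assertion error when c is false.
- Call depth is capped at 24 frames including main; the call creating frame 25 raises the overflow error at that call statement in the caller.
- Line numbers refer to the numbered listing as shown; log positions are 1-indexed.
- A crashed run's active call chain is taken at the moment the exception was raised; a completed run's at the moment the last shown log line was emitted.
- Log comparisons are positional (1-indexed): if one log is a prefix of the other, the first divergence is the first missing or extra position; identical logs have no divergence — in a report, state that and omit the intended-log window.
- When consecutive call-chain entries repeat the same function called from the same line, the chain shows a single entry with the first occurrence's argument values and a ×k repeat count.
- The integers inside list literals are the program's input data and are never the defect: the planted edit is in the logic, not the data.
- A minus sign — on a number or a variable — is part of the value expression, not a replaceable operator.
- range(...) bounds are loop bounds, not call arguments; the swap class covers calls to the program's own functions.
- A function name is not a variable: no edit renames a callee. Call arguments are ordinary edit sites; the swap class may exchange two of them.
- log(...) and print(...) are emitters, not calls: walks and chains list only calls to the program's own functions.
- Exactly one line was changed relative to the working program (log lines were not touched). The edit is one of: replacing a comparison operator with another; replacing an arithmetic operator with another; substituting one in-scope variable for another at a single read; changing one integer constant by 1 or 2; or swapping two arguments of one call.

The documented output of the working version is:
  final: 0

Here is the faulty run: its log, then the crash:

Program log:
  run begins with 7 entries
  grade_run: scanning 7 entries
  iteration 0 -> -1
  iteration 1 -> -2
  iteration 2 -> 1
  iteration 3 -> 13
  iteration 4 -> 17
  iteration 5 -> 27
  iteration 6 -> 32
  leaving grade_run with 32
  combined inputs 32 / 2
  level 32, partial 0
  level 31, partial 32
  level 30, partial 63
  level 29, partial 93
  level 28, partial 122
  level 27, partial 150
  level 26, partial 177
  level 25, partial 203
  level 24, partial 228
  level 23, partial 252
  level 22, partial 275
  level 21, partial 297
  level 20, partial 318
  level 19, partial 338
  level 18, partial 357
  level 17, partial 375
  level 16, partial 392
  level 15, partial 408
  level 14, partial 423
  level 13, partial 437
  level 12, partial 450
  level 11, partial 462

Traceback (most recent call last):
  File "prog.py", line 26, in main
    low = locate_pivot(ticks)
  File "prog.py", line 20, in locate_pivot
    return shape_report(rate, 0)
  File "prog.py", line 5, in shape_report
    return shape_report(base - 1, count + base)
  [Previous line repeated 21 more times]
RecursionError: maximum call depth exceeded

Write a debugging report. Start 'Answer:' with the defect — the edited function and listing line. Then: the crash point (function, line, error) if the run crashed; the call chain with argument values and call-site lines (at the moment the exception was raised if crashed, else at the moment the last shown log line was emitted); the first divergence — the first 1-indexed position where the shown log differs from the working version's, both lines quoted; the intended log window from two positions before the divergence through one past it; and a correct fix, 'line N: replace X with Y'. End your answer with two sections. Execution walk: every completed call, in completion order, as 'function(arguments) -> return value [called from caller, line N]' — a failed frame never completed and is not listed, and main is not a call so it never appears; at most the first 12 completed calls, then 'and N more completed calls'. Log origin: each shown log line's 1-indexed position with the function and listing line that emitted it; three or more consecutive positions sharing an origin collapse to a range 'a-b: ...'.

Answer: the defect is in locate_pivot at line 20.
The tell: The log first diverges at position 12: the faulty run prints 'level 32, partial 0' where the working version prints 'level 2, partial 0'.
Crash: shape_report, line 5, RecursionError.
Call chain: main -> locate_pivot([-1, -1, 3, 12, 4, 10, 5]) (called at line 26) -> shape_report(32, 0) (called at line 20) -> shape_report(31, 32) (called at line 5) ×21.
First divergence: position 12; shown 'level 32, partial 0' vs intended 'level 2, partial 0'.
Intended log window:
  10: leaving grade_run with 32
  11: combined inputs 32 / 2
  12: level 2, partial 0
  13: level 1, partial 2
Execution walk:
  grade_run([-1, -1, 3, 12, 4, 10, 5]) -> 32  [called from locate_pivot, line 17]
Log origins:
  1 — main, line 25
  2 — grade_run, line 8
  3-9 — grade_run, line 12
  10 — grade_run, line 13
  11 — locate_pivot, line 19
  12-33 — shape_report, line 4
A correct fix: line 20: replace `rate` with `top`.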